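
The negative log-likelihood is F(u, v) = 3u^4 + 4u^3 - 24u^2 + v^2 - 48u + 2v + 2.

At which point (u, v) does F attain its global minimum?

F(u,v) separates as P(u) + Q(v) + 2, so its minimum is min P + min Q + 2.
P'(u) = 12(u - 2)(u + 1)(u + 2) vanishes at u ∈ {-2, -1, 2}; Q'(v) = 2v + 2 vanishes at v ∈ {-1}.
Local minima of P (where P''>0): P(-2)=16, P(2)=-112. Local minima of Q: Q(-1)=-1.
So the global minimum of F is P(2) + Q(-1) + 2 = -112 − 1 + 2 = -111, attained at (2, -1).

(2, -1)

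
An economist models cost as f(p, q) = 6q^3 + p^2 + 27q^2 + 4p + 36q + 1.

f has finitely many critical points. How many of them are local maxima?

0

f separates as a function of p plus a function of q, so ∇f=0 decouples.
∂f/∂p = 2(p + 2) = 0 at p ∈ {-2}; ∂f/∂q = 18(q + 1)(q + 2) = 0 at q ∈ {-2, -1}.
The Hessian is diagonal: diag(f_pp, f_qq). Second derivatives: f_pp(-2)=2; f_qq(-2)=-18, f_qq(-1)=18.
Local maxima occur where both diagonal entries negative: none. Count: 0.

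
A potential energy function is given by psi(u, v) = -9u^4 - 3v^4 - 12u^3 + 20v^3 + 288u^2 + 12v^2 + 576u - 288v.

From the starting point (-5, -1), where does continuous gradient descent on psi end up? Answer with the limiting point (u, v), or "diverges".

psi is separable, so gradient descent decouples: u follows -∂psi/∂u, v follows -∂psi/∂v.
∂psi/∂u = -36(u - 4)(u + 1)(u + 4); at u=-5 this is 1296, so u decreases.
∂psi/∂v = -12(v - 4)(v - 3)(v + 2); at v=-1 this is -240, so v increases.
The u-coordinate has no critical point in that direction and runs off to infinity.

diverges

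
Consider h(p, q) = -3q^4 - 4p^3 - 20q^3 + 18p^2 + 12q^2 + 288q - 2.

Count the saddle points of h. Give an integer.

3

h separates as a function of p plus a function of q, so ∇h=0 decouples.
∂h/∂p = -12p(p - 3) = 0 at p ∈ {0, 3}; ∂h/∂q = -12(q - 2)(q + 3)(q + 4) = 0 at q ∈ {-4, -3, 2}.
The Hessian is diagonal: diag(h_pp, h_qq). Second derivatives: h_pp(0)=36, h_pp(3)=-36; h_qq(-4)=-72, h_qq(-3)=60, h_qq(2)=-360.
Saddle points occur where the two diagonal entries have opposite signs: (0, -4), (0, 2), (3, -3). Count: 3.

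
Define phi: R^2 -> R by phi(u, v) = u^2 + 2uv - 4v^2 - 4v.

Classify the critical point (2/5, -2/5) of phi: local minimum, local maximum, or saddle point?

The Hessian of phi is constant: H = [[2, 2], [2, -8]].
det(H) = 2·(-8) − 2² = -20.
Since det(H) < 0, H is indefinite and the critical point is a saddle point.

saddle point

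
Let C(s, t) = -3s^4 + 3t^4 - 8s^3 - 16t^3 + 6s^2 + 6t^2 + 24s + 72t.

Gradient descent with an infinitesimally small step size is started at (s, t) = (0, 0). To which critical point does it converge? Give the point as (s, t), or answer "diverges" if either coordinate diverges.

(-1, -1)

C is separable, so gradient descent decouples: s follows -∂C/∂s, t follows -∂C/∂t.
∂C/∂s = -12(s - 1)(s + 1)(s + 2); at s=0 this is 24, so s decreases.
∂C/∂t = 12(t - 3)(t - 2)(t + 1); at t=0 this is 72, so t decreases.
s converges to its nearest critical value -1 (a local min of the s-part); t converges to -1. The iterate converges to (-1, -1).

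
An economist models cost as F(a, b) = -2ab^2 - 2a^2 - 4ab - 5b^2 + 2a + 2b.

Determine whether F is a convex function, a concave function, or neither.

neither

The term -2ab^2 is cubic, so the Hessian is not constant.
∂²F/∂b² = -4a - 10, which takes both signs as a varies (negative for sufficiently large a). A diagonal entry of the Hessian changing sign means the Hessian is neither positive- nor negative-semidefinite on all of R^2.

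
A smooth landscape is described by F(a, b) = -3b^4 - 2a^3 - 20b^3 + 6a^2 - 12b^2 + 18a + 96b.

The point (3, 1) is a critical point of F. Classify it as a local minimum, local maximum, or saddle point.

local maximum

The mixed partial ∂²F/∂a∂b is 0, so the Hessian at any point is diag(F_aa, F_bb) = diag(12(-a + 1), -12(3b^2 + 10b + 2)).
At (3, 1): H = diag(-24, -180).
Both eigenvalues are negative, so H is negative definite: a local maximum.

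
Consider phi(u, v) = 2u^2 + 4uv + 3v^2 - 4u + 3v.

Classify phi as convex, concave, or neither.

convex

phi is quadratic, so its Hessian is the constant matrix H = [[4, 4], [4, 6]].
det(H) = 8, tr(H) = 10.
det(H) > 0 and tr(H) > 0, so H is positive definite everywhere: convex.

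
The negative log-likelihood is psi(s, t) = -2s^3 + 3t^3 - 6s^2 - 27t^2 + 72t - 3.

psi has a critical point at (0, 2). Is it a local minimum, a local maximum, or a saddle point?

local maximum

The mixed partial ∂²psi/∂s∂t is 0, so the Hessian at any point is diag(psi_ss, psi_tt) = diag(-12(s + 1), 18(t - 3)).
At (0, 2): H = diag(-12, -18).
Both eigenvalues are negative, so H is negative definite: a local maximum.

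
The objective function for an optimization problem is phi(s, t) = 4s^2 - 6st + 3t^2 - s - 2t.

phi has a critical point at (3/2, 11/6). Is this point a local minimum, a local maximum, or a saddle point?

The Hessian of phi is constant: H = [[8, -6], [-6, 6]].
det(H) = 8·6 − (-6)² = 12.
det(H) > 0 and tr(H) = 14 > 0, so H is positive definite and the point is a local minimum.

local minimum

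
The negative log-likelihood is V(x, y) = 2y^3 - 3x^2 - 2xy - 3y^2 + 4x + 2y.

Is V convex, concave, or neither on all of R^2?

neither

The term 2y^3 is cubic, so the Hessian is not constant.
∂²V/∂y² = 12y - 6, which takes both signs as y varies (negative for sufficiently negative y). A diagonal entry of the Hessian changing sign means the Hessian is neither positive- nor negative-semidefinite on all of R^2.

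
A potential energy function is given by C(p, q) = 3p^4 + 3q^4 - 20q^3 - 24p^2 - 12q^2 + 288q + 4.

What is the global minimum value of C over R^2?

C(p,q) separates as A(p) + B(q) + 4, so its minimum is min A + min B + 4.
A'(p) = 12p(p - 2)(p + 2) vanishes at p ∈ {-2, 0, 2}; B'(q) = 12(q - 4)(q - 3)(q + 2) vanishes at q ∈ {-2, 3, 4}.
Local minima of A (where A''>0): A(-2)=-48, A(2)=-48. Local minima of B: B(-2)=-416, B(4)=448.
So the global minimum of C is A(-2) + B(-2) + 4 = -48 − 416 + 4 = -460, attained at (-2, -2).

-460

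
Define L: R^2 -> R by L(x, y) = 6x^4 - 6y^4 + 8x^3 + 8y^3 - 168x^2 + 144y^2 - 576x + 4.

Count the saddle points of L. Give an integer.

5

L separates as a function of x plus a function of y, so ∇L=0 decouples.
∂L/∂x = 24(x - 4)(x + 2)(x + 3) = 0 at x ∈ {-3, -2, 4}; ∂L/∂y = -24y(y - 4)(y + 3) = 0 at y ∈ {-3, 0, 4}.
The Hessian is diagonal: diag(L_xx, L_yy). Second derivatives: L_xx(-3)=168, L_xx(-2)=-144, L_xx(4)=1008; L_yy(-3)=-504, L_yy(0)=288, L_yy(4)=-672.
Saddle points occur where the two diagonal entries have opposite signs: (-3, -3), (-3, 4), (-2, 0), (4, -3), (4, 4). Count: 5.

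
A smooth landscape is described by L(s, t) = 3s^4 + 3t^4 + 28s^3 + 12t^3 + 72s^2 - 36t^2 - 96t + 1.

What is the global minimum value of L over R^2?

L(s,t) separates as P(s) + Q(t) + 1, so its minimum is min P + min Q + 1.
P'(s) = 12s(s + 3)(s + 4) vanishes at s ∈ {-4, -3, 0}; Q'(t) = 12(t - 2)(t + 1)(t + 4) vanishes at t ∈ {-4, -1, 2}.
Local minima of P (where P''>0): P(-4)=128, P(0)=0. Local minima of Q: Q(-4)=-192, Q(2)=-192.
So the global minimum of L is P(0) + Q(-4) + 1 = 0 − 192 + 1 = -191, attained at (0, -4).

-191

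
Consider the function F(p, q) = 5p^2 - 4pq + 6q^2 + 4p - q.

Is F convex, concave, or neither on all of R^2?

F is quadratic, so its Hessian is the constant matrix H = [[10, -4], [-4, 12]].
det(H) = 104, tr(H) = 22.
det(H) > 0 and tr(H) > 0, so H is positive definite everywhere: convex.

convex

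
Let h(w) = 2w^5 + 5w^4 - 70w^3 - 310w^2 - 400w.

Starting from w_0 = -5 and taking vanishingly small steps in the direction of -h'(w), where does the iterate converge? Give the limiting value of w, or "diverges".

diverges

h'(w) = 10(w - 5)(w + 1)(w + 2)(w + 4), so h'(-5) = 1200.
Gradient descent moves in the -h' direction, i.e. w is decreasing.
There is no critical point below w=-5, and h' keeps the same sign, so the iterate runs off to −∞.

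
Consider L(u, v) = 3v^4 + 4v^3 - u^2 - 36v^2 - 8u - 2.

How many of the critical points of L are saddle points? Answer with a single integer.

2

L separates as a function of u plus a function of v, so ∇L=0 decouples.
∂L/∂u = -2(u + 4) = 0 at u ∈ {-4}; ∂L/∂v = 12v(v - 2)(v + 3) = 0 at v ∈ {-3, 0, 2}.
The Hessian is diagonal: diag(L_uu, L_vv). Second derivatives: L_uu(-4)=-2; L_vv(-3)=180, L_vv(0)=-72, L_vv(2)=120.
Saddle points occur where the two diagonal entries have opposite signs: (-4, -3), (-4, 2). Count: 2.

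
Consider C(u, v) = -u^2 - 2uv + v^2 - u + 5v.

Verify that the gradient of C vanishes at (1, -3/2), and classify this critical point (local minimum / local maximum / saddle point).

saddle point

∇C = (-2u - 2v - 1, -2u + 2v + 5); substituting (1, -3/2) gives ∇C = (0, 0), so (1, -3/2) is indeed a critical point.
The Hessian of C is constant: H = [[-2, -2], [-2, 2]].
det(H) = (-2)·2 − (-2)² = -8.
Since det(H) < 0, H is indefinite and the critical point is a saddle point.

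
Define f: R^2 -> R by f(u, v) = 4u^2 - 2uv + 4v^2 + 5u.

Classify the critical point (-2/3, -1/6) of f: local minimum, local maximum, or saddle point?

local minimum

The Hessian of f is constant: H = [[8, -2], [-2, 8]].
det(H) = 8·8 − (-2)² = 60.
det(H) > 0 and tr(H) = 16 > 0, so H is positive definite and the point is a local minimum.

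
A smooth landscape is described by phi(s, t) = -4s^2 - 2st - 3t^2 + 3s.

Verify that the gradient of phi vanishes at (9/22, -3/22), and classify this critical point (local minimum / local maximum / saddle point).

∇phi = (-8s - 2t + 3, -2s - 6t); substituting (9/22, -3/22) gives ∇phi = (0, 0), so (9/22, -3/22) is indeed a critical point.
The Hessian of phi is constant: H = [[-8, -2], [-2, -6]].
det(H) = (-8)·(-6) − (-2)² = 44.
det(H) > 0 and tr(H) = -14 < 0, so H is negative definite and the point is a local maximum.

local maximum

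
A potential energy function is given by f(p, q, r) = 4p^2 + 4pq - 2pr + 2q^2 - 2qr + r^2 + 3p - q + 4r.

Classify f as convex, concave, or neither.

f is quadratic, so its Hessian is the constant matrix H = [[8, 4, -2], [4, 4, -2], [-2, -2, 2]].
Leading principal minors: 8, 16, 16.
All positive ⇒ H ≻ 0 ⇒ convex.

convex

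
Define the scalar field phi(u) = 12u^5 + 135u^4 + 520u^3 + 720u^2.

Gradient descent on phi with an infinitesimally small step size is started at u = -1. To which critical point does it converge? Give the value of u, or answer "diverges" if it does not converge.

phi'(u) = 60u(u + 2)(u + 3)(u + 4), so phi'(-1) = -360.
Gradient descent moves in the -phi' direction, i.e. u is increasing.
The nearest critical point in that direction is u = 0, where phi'' = 1440 > 0 (a local minimum). The iterate converges there.

0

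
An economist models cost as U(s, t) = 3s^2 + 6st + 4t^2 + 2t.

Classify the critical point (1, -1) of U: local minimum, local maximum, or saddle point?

The Hessian of U is constant: H = [[6, 6], [6, 8]].
det(H) = 6·8 − 6² = 12.
det(H) > 0 and tr(H) = 14 > 0, so H is positive definite and the point is a local minimum.

local minimum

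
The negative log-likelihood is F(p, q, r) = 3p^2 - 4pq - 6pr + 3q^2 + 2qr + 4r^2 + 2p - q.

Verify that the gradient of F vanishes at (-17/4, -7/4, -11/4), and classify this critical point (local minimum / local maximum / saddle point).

local minimum

∇F = (6p - 4q - 6r + 2, -4p + 6q + 2r - 1, -6p + 2q + 8r); substituting (-17/4, -7/4, -11/4) gives ∇F = (0, 0, 0), so (-17/4, -7/4, -11/4) is indeed a critical point.
The Hessian is constant: H = [[6, -4, -6], [-4, 6, 2], [-6, 2, 8]].
Leading principal minors: Δ₁ = 6, Δ₂ = 20, Δ₃ = 16.
All leading minors are positive, so H is positive definite: a local minimum.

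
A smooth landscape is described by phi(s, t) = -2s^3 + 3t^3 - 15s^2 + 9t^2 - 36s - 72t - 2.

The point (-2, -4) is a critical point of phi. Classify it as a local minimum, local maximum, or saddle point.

The mixed partial ∂²phi/∂s∂t is 0, so the Hessian at any point is diag(phi_ss, phi_tt) = diag(-6(2s + 5), 18(t + 1)).
At (-2, -4): H = diag(-6, -54).
Both eigenvalues are negative, so H is negative definite: a local maximum.

local maximum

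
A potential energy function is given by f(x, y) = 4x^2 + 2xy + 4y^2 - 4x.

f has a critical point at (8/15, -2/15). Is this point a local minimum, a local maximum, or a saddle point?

The Hessian of f is constant: H = [[8, 2], [2, 8]].
det(H) = 8·8 − 2² = 60.
det(H) > 0 and tr(H) = 16 > 0, so H is positive definite and the point is a local minimum.

local minimum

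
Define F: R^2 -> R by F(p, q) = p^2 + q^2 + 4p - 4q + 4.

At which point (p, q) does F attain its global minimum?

(-2, 2)

F(p,q) separates as A(p) + B(q) + 4, so its minimum is min A + min B + 4.
A'(p) = 2p + 4 vanishes at p ∈ {-2}; B'(q) = 2q - 4 vanishes at q ∈ {2}.
Local minima of A (where A''>0): A(-2)=-4. Local minima of B: B(2)=-4.
So the global minimum of F is A(-2) + B(2) + 4 = -4 − 4 + 4 = -4, attained at (-2, 2).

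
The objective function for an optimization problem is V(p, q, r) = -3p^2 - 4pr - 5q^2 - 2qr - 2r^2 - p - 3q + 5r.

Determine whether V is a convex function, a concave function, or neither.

concave

V is quadratic, so its Hessian is the constant matrix H = [[-6, 0, -4], [0, -10, -2], [-4, -2, -4]].
Leading principal minors: -6, 60, -56.
Signs alternate −, +, − ⇒ H ≺ 0 ⇒ concave.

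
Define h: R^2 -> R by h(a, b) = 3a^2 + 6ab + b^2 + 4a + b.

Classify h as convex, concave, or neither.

h is quadratic, so its Hessian is the constant matrix H = [[6, 6], [6, 2]].
det(H) = -24, tr(H) = 8.
det(H) < 0, so H is indefinite: neither convex nor concave.

neither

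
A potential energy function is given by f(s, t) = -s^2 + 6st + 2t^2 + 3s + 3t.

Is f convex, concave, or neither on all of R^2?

neither

f is quadratic, so its Hessian is the constant matrix H = [[-2, 6], [6, 4]].
det(H) = -44, tr(H) = 2.
det(H) < 0, so H is indefinite: neither convex nor concave.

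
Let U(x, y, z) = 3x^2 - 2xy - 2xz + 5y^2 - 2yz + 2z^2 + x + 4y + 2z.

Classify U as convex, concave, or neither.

U is quadratic, so its Hessian is the constant matrix H = [[6, -2, -2], [-2, 10, -2], [-2, -2, 4]].
Leading principal minors: 6, 56, 144.
All positive ⇒ H ≻ 0 ⇒ convex.

convex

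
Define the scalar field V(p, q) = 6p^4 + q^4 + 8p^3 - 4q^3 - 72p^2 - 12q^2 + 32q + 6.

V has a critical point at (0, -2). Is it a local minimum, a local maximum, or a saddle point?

The mixed partial ∂²V/∂p∂q is 0, so the Hessian at any point is diag(V_pp, V_qq) = diag(24(3p^2 + 2p - 6), 12(q^2 - 2q - 2)).
At (0, -2): H = diag(-144, 72).
The eigenvalues have opposite signs, so H is indefinite: a saddle point.

saddle point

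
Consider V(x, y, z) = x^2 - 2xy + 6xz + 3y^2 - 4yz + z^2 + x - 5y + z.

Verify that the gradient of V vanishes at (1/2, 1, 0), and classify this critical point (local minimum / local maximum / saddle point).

∇V = (2x - 2y + 6z + 1, -2x + 6y - 4z - 5, 6x - 4y + 2z + 1); substituting (1/2, 1, 0) gives ∇V = (0, 0, 0), so (1/2, 1, 0) is indeed a critical point.
The Hessian is constant: H = [[2, -2, 6], [-2, 6, -4], [6, -4, 2]].
Leading principal minors: Δ₁ = 2, Δ₂ = 8, Δ₃ = -136.
The minors fit neither the all-positive nor the alternating-sign pattern, so H is indefinite: a saddle point.

saddle point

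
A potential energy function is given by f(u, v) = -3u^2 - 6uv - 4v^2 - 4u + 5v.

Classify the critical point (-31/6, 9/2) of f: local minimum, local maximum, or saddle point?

local maximum

The Hessian of f is constant: H = [[-6, -6], [-6, -8]].
det(H) = (-6)·(-8) − (-6)² = 12.
det(H) > 0 and tr(H) = -14 < 0, so H is negative definite and the point is a local maximum.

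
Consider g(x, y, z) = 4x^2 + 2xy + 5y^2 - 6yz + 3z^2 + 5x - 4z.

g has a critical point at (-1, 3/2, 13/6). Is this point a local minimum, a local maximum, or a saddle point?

local minimum

The Hessian is constant: H = [[8, 2, 0], [2, 10, -6], [0, -6, 6]].
Leading principal minors: Δ₁ = 8, Δ₂ = 76, Δ₃ = 168.
All leading minors are positive, so H is positive definite: a local minimum.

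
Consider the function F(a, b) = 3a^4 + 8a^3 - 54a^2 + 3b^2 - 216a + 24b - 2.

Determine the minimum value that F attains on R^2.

F(a,b) separates as P(a) + Q(b) − 2, so its minimum is min P + min Q − 2.
P'(a) = 12(a - 3)(a + 2)(a + 3) vanishes at a ∈ {-3, -2, 3}; Q'(b) = 6b + 24 vanishes at b ∈ {-4}.
Local minima of P (where P''>0): P(-3)=189, P(3)=-675. Local minima of Q: Q(-4)=-48.
So the global minimum of F is P(3) + Q(-4) − 2 = -675 − 48 − 2 = -725, attained at (3, -4).

-725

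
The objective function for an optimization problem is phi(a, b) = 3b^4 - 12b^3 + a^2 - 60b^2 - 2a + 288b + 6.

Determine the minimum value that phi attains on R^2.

phi(a,b) separates as P(a) + Q(b) + 6, so its minimum is min P + min Q + 6.
P'(a) = 2a - 2 vanishes at a ∈ {1}; Q'(b) = 12(b - 4)(b - 2)(b + 3) vanishes at b ∈ {-3, 2, 4}.
Local minima of P (where P''>0): P(1)=-1. Local minima of Q: Q(-3)=-837, Q(4)=192.
So the global minimum of phi is P(1) + Q(-3) + 6 = -1 − 837 + 6 = -832, attained at (1, -3).

-832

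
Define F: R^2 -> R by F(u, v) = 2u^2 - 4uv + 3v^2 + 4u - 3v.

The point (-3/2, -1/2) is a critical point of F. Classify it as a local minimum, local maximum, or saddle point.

local minimum

The Hessian of F is constant: H = [[4, -4], [-4, 6]].
det(H) = 4·6 − (-4)² = 8.
det(H) > 0 and tr(H) = 10 > 0, so H is positive definite and the point is a local minimum.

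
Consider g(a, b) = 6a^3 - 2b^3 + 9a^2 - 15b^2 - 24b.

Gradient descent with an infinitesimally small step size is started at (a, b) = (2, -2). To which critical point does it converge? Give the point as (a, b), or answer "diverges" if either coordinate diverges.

(0, -4)

g is separable, so gradient descent decouples: a follows -∂g/∂a, b follows -∂g/∂b.
∂g/∂a = 18a(a + 1); at a=2 this is 108, so a decreases.
∂g/∂b = -6(b + 1)(b + 4); at b=-2 this is 12, so b decreases.
a converges to its nearest critical value 0 (a local min of the a-part); b converges to -4. The iterate converges to (0, -4).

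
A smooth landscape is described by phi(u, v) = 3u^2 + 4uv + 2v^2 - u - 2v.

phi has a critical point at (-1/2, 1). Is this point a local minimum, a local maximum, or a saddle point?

local minimum

The Hessian of phi is constant: H = [[6, 4], [4, 4]].
det(H) = 6·4 − 4² = 8.
det(H) > 0 and tr(H) = 10 > 0, so H is positive definite and the point is a local minimum.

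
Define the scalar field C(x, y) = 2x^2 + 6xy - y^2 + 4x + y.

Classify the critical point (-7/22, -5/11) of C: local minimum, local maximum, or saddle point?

saddle point

The Hessian of C is constant: H = [[4, 6], [6, -2]].
det(H) = 4·(-2) − 6² = -44.
Since det(H) < 0, H is indefinite and the critical point is a saddle point.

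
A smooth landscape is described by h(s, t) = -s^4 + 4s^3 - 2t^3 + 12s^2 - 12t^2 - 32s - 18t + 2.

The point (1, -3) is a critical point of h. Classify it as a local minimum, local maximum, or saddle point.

local minimum

The mixed partial ∂²h/∂s∂t is 0, so the Hessian at any point is diag(h_ss, h_tt) = diag(12(-s^2 + 2s + 2), -12(t + 2)).
At (1, -3): H = diag(36, 12).
Both eigenvalues are positive, so H is positive definite: a local minimum.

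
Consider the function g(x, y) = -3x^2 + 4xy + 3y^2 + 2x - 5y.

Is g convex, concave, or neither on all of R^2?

neither

g is quadratic, so its Hessian is the constant matrix H = [[-6, 4], [4, 6]].
det(H) = -52, tr(H) = 0.
det(H) < 0, so H is indefinite: neither convex nor concave.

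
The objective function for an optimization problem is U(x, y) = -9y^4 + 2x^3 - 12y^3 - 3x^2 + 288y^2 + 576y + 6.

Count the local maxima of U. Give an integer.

U separates as a function of x plus a function of y, so ∇U=0 decouples.
∂U/∂x = 6x(x - 1) = 0 at x ∈ {0, 1}; ∂U/∂y = -36(y - 4)(y + 1)(y + 4) = 0 at y ∈ {-4, -1, 4}.
The Hessian is diagonal: diag(U_xx, U_yy). Second derivatives: U_xx(0)=-6, U_xx(1)=6; U_yy(-4)=-864, U_yy(-1)=540, U_yy(4)=-1440.
Local maxima occur where both diagonal entries negative: (0, -4), (0, 4). Count: 2.

2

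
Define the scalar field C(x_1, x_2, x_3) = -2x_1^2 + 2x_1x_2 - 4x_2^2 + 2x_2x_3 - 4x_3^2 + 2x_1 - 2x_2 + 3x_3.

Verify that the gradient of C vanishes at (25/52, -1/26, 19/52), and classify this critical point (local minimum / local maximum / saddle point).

local maximum

∇C = (-4x_1 + 2x_2 + 2, 2x_1 - 8x_2 + 2x_3 - 2, 2x_2 - 8x_3 + 3); substituting (25/52, -1/26, 19/52) gives ∇C = (0, 0, 0), so (25/52, -1/26, 19/52) is indeed a critical point.
The Hessian is constant: H = [[-4, 2, 0], [2, -8, 2], [0, 2, -8]].
Leading principal minors: Δ₁ = -4, Δ₂ = 28, Δ₃ = -208.
The minors alternate sign starting negative (−, +, −), so H is negative definite: a local maximum.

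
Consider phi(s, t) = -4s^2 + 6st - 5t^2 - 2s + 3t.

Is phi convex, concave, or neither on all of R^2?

phi is quadratic, so its Hessian is the constant matrix H = [[-8, 6], [6, -10]].
det(H) = 44, tr(H) = -18.
det(H) > 0 and tr(H) < 0, so H is negative definite everywhere: concave.

concave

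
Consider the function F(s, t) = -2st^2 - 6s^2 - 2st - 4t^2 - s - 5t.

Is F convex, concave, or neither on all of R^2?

neither

The term -2st^2 is cubic, so the Hessian is not constant.
∂²F/∂t² = -4s - 8, which takes both signs as s varies (negative for sufficiently large s). A diagonal entry of the Hessian changing sign means the Hessian is neither positive- nor negative-semidefinite on all of R^2.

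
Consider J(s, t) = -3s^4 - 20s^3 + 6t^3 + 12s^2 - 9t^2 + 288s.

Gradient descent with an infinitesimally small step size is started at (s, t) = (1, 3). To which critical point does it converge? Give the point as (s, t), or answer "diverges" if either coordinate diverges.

J is separable, so gradient descent decouples: s follows -∂J/∂s, t follows -∂J/∂t.
∂J/∂s = -12(s - 2)(s + 3)(s + 4); at s=1 this is 240, so s decreases.
∂J/∂t = 18t(t - 1); at t=3 this is 108, so t decreases.
s converges to its nearest critical value -3 (a local min of the s-part); t converges to 1. The iterate converges to (-3, 1).

(-3, 1)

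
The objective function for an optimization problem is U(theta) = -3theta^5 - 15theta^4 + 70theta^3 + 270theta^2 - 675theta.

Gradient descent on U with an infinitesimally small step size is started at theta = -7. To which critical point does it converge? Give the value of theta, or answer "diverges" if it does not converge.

-5

U'(theta) = -15(theta - 3)(theta - 1)(theta + 3)(theta + 5), so U'(-7) = -9600.
Gradient descent moves in the -U' direction, i.e. theta is increasing.
The nearest critical point in that direction is theta = -5, where U'' = 1440 > 0 (a local minimum). The iterate converges there.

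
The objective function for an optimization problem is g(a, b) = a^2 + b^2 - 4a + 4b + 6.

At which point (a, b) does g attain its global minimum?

g(a,b) separates as P(a) + Q(b) + 6, so its minimum is min P + min Q + 6.
P'(a) = 2a - 4 vanishes at a ∈ {2}; Q'(b) = 2b + 4 vanishes at b ∈ {-2}.
Local minima of P (where P''>0): P(2)=-4. Local minima of Q: Q(-2)=-4.
So the global minimum of g is P(2) + Q(-2) + 6 = -4 − 4 + 6 = -2, attained at (2, -2).

(2, -2)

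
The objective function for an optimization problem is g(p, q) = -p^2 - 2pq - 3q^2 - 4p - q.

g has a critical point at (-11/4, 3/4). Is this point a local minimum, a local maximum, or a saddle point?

The Hessian of g is constant: H = [[-2, -2], [-2, -6]].
det(H) = (-2)·(-6) − (-2)² = 8.
det(H) > 0 and tr(H) = -8 < 0, so H is negative definite and the point is a local maximum.

local maximum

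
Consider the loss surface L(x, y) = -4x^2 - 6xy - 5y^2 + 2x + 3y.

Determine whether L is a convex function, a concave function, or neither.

concave

L is quadratic, so its Hessian is the constant matrix H = [[-8, -6], [-6, -10]].
det(H) = 44, tr(H) = -18.
det(H) > 0 and tr(H) < 0, so H is negative definite everywhere: concave.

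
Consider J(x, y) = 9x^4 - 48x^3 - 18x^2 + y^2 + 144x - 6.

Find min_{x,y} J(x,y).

-486

J(x,y) separates as P(x) + Q(y) − 6, so its minimum is min P + min Q − 6.
P'(x) = 36(x - 4)(x - 1)(x + 1) vanishes at x ∈ {-1, 1, 4}; Q'(y) = 2y vanishes at y ∈ {0}.
Local minima of P (where P''>0): P(-1)=-105, P(4)=-480. Local minima of Q: Q(0)=0.
So the global minimum of J is P(4) + Q(0) − 6 = -480 + 0 − 6 = -486, attained at (4, 0).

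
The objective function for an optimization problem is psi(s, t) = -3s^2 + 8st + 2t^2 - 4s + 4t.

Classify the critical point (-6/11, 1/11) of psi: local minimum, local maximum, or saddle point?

The Hessian of psi is constant: H = [[-6, 8], [8, 4]].
det(H) = (-6)·4 − 8² = -88.
Since det(H) < 0, H is indefinite and the critical point is a saddle point.

saddle point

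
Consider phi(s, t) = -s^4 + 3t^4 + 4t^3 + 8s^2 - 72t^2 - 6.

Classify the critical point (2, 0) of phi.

local maximum

The mixed partial ∂²phi/∂s∂t is 0, so the Hessian at any point is diag(phi_ss, phi_tt) = diag(4(-3s^2 + 4), 12(3t^2 + 2t - 12)).
At (2, 0): H = diag(-32, -144).
Both eigenvalues are negative, so H is negative definite: a local maximum.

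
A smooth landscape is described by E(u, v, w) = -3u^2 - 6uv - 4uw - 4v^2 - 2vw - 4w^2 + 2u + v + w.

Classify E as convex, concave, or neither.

concave

E is quadratic, so its Hessian is the constant matrix H = [[-6, -6, -4], [-6, -8, -2], [-4, -2, -8]].
Leading principal minors: -6, 12, -40.
Signs alternate −, +, − ⇒ H ≺ 0 ⇒ concave.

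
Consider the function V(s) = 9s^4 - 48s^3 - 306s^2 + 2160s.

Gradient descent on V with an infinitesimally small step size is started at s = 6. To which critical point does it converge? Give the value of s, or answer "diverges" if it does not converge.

5

V'(s) = 36(s - 5)(s - 3)(s + 4), so V'(6) = 1080.
Gradient descent moves in the -V' direction, i.e. s is decreasing.
The nearest critical point in that direction is s = 5, where V'' = 648 > 0 (a local minimum). The iterate converges there.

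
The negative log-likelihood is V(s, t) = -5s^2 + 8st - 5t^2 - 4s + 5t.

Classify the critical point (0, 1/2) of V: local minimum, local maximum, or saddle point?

The Hessian of V is constant: H = [[-10, 8], [8, -10]].
det(H) = (-10)·(-10) − 8² = 36.
det(H) > 0 and tr(H) = -20 < 0, so H is negative definite and the point is a local maximum.

local maximum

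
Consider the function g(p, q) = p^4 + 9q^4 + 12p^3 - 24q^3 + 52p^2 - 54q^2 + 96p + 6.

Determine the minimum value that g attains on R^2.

g(p,q) separates as A(p) + B(q) + 6, so its minimum is min A + min B + 6.
A'(p) = 4(p + 2)(p + 3)(p + 4) vanishes at p ∈ {-4, -3, -2}; B'(q) = 36q(q - 3)(q + 1) vanishes at q ∈ {-1, 0, 3}.
Local minima of A (where A''>0): A(-4)=-64, A(-2)=-64. Local minima of B: B(-1)=-21, B(3)=-405.
So the global minimum of g is A(-4) + B(3) + 6 = -64 − 405 + 6 = -463, attained at (-4, 3).

-463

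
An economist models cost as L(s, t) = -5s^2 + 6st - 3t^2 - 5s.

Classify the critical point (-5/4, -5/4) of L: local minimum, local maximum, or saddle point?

local maximum

The Hessian of L is constant: H = [[-10, 6], [6, -6]].
det(H) = (-10)·(-6) − 6² = 24.
det(H) > 0 and tr(H) = -16 < 0, so H is negative definite and the point is a local maximum.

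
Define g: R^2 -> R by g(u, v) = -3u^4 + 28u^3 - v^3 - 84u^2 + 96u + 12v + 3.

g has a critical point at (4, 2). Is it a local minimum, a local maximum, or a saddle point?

The mixed partial ∂²g/∂u∂v is 0, so the Hessian at any point is diag(g_uu, g_vv) = diag(12(-3u^2 + 14u - 14), -6v).
At (4, 2): H = diag(-72, -12).
Both eigenvalues are negative, so H is negative definite: a local maximum.

local maximum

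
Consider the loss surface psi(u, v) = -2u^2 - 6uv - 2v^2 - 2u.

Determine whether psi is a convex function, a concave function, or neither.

psi is quadratic, so its Hessian is the constant matrix H = [[-4, -6], [-6, -4]].
det(H) = -20, tr(H) = -8.
det(H) < 0, so H is indefinite: neither convex nor concave.

neither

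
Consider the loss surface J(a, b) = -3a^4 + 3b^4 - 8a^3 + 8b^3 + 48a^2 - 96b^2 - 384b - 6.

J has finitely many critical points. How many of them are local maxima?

J separates as a function of a plus a function of b, so ∇J=0 decouples.
∂J/∂a = -12a(a - 2)(a + 4) = 0 at a ∈ {-4, 0, 2}; ∂J/∂b = 12(b - 4)(b + 2)(b + 4) = 0 at b ∈ {-4, -2, 4}.
The Hessian is diagonal: diag(J_aa, J_bb). Second derivatives: J_aa(-4)=-288, J_aa(0)=96, J_aa(2)=-144; J_bb(-4)=192, J_bb(-2)=-144, J_bb(4)=576.
Local maxima occur where both diagonal entries negative: (-4, -2), (2, -2). Count: 2.

2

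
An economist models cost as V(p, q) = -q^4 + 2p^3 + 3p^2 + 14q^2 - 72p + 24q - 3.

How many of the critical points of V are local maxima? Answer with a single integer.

2

V separates as a function of p plus a function of q, so ∇V=0 decouples.
∂V/∂p = 6(p - 3)(p + 4) = 0 at p ∈ {-4, 3}; ∂V/∂q = -4(q - 3)(q + 1)(q + 2) = 0 at q ∈ {-2, -1, 3}.
The Hessian is diagonal: diag(V_pp, V_qq). Second derivatives: V_pp(-4)=-42, V_pp(3)=42; V_qq(-2)=-20, V_qq(-1)=16, V_qq(3)=-80.
Local maxima occur where both diagonal entries negative: (-4, -2), (-4, 3). Count: 2.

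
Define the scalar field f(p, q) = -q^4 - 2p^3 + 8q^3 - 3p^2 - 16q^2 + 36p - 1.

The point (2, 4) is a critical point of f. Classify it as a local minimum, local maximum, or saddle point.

local maximum

The mixed partial ∂²f/∂p∂q is 0, so the Hessian at any point is diag(f_pp, f_qq) = diag(-6(2p + 1), 4(-3q^2 + 12q - 8)).
At (2, 4): H = diag(-30, -32).
Both eigenvalues are negative, so H is negative definite: a local maximum.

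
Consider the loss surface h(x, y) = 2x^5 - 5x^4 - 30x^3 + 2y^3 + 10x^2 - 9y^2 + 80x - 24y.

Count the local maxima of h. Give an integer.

h separates as a function of x plus a function of y, so ∇h=0 decouples.
∂h/∂x = 10(x - 4)(x - 1)(x + 1)(x + 2) = 0 at x ∈ {-2, -1, 1, 4}; ∂h/∂y = 6(y - 4)(y + 1) = 0 at y ∈ {-1, 4}.
The Hessian is diagonal: diag(h_xx, h_yy). Second derivatives: h_xx(-2)=-180, h_xx(-1)=100, h_xx(1)=-180, h_xx(4)=900; h_yy(-1)=-30, h_yy(4)=30.
Local maxima occur where both diagonal entries negative: (-2, -1), (1, -1). Count: 2.

2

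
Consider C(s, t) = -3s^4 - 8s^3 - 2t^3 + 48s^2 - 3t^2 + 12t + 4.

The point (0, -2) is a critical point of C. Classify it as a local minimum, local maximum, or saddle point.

The mixed partial ∂²C/∂s∂t is 0, so the Hessian at any point is diag(C_ss, C_tt) = diag(12(-3s^2 - 4s + 8), -6(2t + 1)).
At (0, -2): H = diag(96, 18).
Both eigenvalues are positive, so H is positive definite: a local minimum.

local minimum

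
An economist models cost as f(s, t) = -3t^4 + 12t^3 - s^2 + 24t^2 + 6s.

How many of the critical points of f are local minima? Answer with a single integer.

f separates as a function of s plus a function of t, so ∇f=0 decouples.
∂f/∂s = -2(s - 3) = 0 at s ∈ {3}; ∂f/∂t = -12t(t - 4)(t + 1) = 0 at t ∈ {-1, 0, 4}.
The Hessian is diagonal: diag(f_ss, f_tt). Second derivatives: f_ss(3)=-2; f_tt(-1)=-60, f_tt(0)=48, f_tt(4)=-240.
Local minima occur where both diagonal entries positive: none. Count: 0.

0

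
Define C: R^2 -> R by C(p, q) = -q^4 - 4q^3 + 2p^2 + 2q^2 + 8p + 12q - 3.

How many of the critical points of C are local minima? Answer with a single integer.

1

C separates as a function of p plus a function of q, so ∇C=0 decouples.
∂C/∂p = 4(p + 2) = 0 at p ∈ {-2}; ∂C/∂q = -4(q - 1)(q + 1)(q + 3) = 0 at q ∈ {-3, -1, 1}.
The Hessian is diagonal: diag(C_pp, C_qq). Second derivatives: C_pp(-2)=4; C_qq(-3)=-32, C_qq(-1)=16, C_qq(1)=-32.
Local minima occur where both diagonal entries positive: (-2, -1). Count: 1.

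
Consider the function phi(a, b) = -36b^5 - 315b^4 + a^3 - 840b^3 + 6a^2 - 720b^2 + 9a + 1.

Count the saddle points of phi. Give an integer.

phi separates as a function of a plus a function of b, so ∇phi=0 decouples.
∂phi/∂a = 3(a + 1)(a + 3) = 0 at a ∈ {-3, -1}; ∂phi/∂b = -180b(b + 1)(b + 2)(b + 4) = 0 at b ∈ {-4, -2, -1, 0}.
The Hessian is diagonal: diag(phi_aa, phi_bb). Second derivatives: phi_aa(-3)=-6, phi_aa(-1)=6; phi_bb(-4)=4320, phi_bb(-2)=-720, phi_bb(-1)=540, phi_bb(0)=-1440.
Saddle points occur where the two diagonal entries have opposite signs: (-3, -4), (-3, -1), (-1, -2), (-1, 0). Count: 4.

4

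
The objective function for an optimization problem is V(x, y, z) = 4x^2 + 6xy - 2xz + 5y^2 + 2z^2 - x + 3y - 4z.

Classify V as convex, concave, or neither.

V is quadratic, so its Hessian is the constant matrix H = [[8, 6, -2], [6, 10, 0], [-2, 0, 4]].
Leading principal minors: 8, 44, 136.
All positive ⇒ H ≻ 0 ⇒ convex.

convex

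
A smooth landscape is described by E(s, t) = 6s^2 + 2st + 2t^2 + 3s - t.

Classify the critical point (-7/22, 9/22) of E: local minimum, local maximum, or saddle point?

The Hessian of E is constant: H = [[12, 2], [2, 4]].
det(H) = 12·4 − 2² = 44.
det(H) > 0 and tr(H) = 16 > 0, so H is positive definite and the point is a local minimum.

local minimum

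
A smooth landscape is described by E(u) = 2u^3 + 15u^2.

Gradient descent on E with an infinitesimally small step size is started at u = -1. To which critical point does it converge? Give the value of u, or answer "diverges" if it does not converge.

0

E'(u) = 6u(u + 5), so E'(-1) = -24.
Gradient descent moves in the -E' direction, i.e. u is increasing.
The nearest critical point in that direction is u = 0, where E'' = 30 > 0 (a local minimum). The iterate converges there.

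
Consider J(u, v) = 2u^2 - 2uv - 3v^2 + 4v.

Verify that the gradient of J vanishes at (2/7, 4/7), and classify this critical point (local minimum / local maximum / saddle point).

saddle point

∇J = (4u - 2v, -2u - 6v + 4); substituting (2/7, 4/7) gives ∇J = (0, 0), so (2/7, 4/7) is indeed a critical point.
The Hessian of J is constant: H = [[4, -2], [-2, -6]].
det(H) = 4·(-6) − (-2)² = -28.
Since det(H) < 0, H is indefinite and the critical point is a saddle point.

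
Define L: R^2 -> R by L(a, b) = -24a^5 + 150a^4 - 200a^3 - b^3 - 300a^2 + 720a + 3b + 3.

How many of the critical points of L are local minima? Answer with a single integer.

2

L separates as a function of a plus a function of b, so ∇L=0 decouples.
∂L/∂a = -120(a - 3)(a - 2)(a - 1)(a + 1) = 0 at a ∈ {-1, 1, 2, 3}; ∂L/∂b = -3(b - 1)(b + 1) = 0 at b ∈ {-1, 1}.
The Hessian is diagonal: diag(L_aa, L_bb). Second derivatives: L_aa(-1)=2880, L_aa(1)=-480, L_aa(2)=360, L_aa(3)=-960; L_bb(-1)=6, L_bb(1)=-6.
Local minima occur where both diagonal entries positive: (-1, -1), (2, -1). Count: 2.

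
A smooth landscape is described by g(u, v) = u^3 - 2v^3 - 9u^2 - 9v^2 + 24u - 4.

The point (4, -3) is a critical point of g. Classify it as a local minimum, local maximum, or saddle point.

local minimum

The mixed partial ∂²g/∂u∂v is 0, so the Hessian at any point is diag(g_uu, g_vv) = diag(6(u - 3), -6(2v + 3)).
At (4, -3): H = diag(6, 18).
Both eigenvalues are positive, so H is positive definite: a local minimum.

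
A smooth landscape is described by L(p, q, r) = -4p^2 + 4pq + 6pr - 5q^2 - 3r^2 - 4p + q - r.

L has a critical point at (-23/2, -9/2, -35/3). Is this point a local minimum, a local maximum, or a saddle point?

The Hessian is constant: H = [[-8, 4, 6], [4, -10, 0], [6, 0, -6]].
Leading principal minors: Δ₁ = -8, Δ₂ = 64, Δ₃ = -24.
The minors alternate sign starting negative (−, +, −), so H is negative definite: a local maximum.

local maximum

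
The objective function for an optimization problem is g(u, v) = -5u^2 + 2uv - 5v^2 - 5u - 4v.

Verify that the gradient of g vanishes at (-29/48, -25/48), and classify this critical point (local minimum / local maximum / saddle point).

∇g = (-10u + 2v - 5, 2u - 10v - 4); substituting (-29/48, -25/48) gives ∇g = (0, 0), so (-29/48, -25/48) is indeed a critical point.
The Hessian of g is constant: H = [[-10, 2], [2, -10]].
det(H) = (-10)·(-10) − 2² = 96.
det(H) > 0 and tr(H) = -20 < 0, so H is negative definite and the point is a local maximum.

local maximum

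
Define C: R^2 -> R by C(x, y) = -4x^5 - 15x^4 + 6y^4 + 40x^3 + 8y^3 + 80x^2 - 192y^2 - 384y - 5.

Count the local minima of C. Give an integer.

4

C separates as a function of x plus a function of y, so ∇C=0 decouples.
∂C/∂x = -20x(x - 2)(x + 1)(x + 4) = 0 at x ∈ {-4, -1, 0, 2}; ∂C/∂y = 24(y - 4)(y + 1)(y + 4) = 0 at y ∈ {-4, -1, 4}.
The Hessian is diagonal: diag(C_xx, C_yy). Second derivatives: C_xx(-4)=1440, C_xx(-1)=-180, C_xx(0)=160, C_xx(2)=-720; C_yy(-4)=576, C_yy(-1)=-360, C_yy(4)=960.
Local minima occur where both diagonal entries positive: (-4, -4), (-4, 4), (0, -4), (0, 4). Count: 4.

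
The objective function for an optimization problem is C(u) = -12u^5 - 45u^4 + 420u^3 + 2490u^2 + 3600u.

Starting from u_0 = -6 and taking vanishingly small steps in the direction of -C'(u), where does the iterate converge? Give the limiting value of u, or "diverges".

C'(u) = -60(u - 5)(u + 1)(u + 3)(u + 4), so C'(-6) = -19800.
Gradient descent moves in the -C' direction, i.e. u is increasing.
The nearest critical point in that direction is u = -4, where C'' = 1620 > 0 (a local minimum). The iterate converges there.

-4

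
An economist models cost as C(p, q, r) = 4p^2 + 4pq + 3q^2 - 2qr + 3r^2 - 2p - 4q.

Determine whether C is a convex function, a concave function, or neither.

convex

C is quadratic, so its Hessian is the constant matrix H = [[8, 4, 0], [4, 6, -2], [0, -2, 6]].
Leading principal minors: 8, 32, 160.
All positive ⇒ H ≻ 0 ⇒ convex.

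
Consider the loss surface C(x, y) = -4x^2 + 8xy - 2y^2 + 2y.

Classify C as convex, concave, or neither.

C is quadratic, so its Hessian is the constant matrix H = [[-8, 8], [8, -4]].
det(H) = -32, tr(H) = -12.
det(H) < 0, so H is indefinite: neither convex nor concave.

neither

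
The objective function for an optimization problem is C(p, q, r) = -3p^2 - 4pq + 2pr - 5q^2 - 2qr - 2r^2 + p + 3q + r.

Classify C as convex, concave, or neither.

concave

C is quadratic, so its Hessian is the constant matrix H = [[-6, -4, 2], [-4, -10, -2], [2, -2, -4]].
Leading principal minors: -6, 44, -80.
Signs alternate −, +, − ⇒ H ≺ 0 ⇒ concave.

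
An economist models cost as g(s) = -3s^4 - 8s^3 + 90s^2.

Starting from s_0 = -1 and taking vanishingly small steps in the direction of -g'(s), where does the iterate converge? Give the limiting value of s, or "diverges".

0

g'(s) = -12s(s - 3)(s + 5), so g'(-1) = -192.
Gradient descent moves in the -g' direction, i.e. s is increasing.
The nearest critical point in that direction is s = 0, where g'' = 180 > 0 (a local minimum). The iterate converges there.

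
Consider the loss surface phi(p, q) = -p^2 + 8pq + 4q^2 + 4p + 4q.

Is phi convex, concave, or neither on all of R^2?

phi is quadratic, so its Hessian is the constant matrix H = [[-2, 8], [8, 8]].
det(H) = -80, tr(H) = 6.
det(H) < 0, so H is indefinite: neither convex nor concave.

neither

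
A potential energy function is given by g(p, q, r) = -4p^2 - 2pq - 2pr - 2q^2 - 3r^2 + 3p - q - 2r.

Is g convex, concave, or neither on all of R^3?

g is quadratic, so its Hessian is the constant matrix H = [[-8, -2, -2], [-2, -4, 0], [-2, 0, -6]].
Leading principal minors: -8, 28, -152.
Signs alternate −, +, − ⇒ H ≺ 0 ⇒ concave.

concave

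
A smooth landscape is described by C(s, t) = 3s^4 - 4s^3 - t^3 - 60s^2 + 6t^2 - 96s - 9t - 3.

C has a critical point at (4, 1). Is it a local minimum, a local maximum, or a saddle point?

local minimum

The mixed partial ∂²C/∂s∂t is 0, so the Hessian at any point is diag(C_ss, C_tt) = diag(12(3s^2 - 2s - 10), 6(-t + 2)).
At (4, 1): H = diag(360, 6).
Both eigenvalues are positive, so H is positive definite: a local minimum.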